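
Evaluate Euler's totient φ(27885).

12480

Prime factorization: 27885 = 3 × 5 × 11 × 13**2.
φ(3) = 3 − 1 = 2.
φ(5) = 5 − 1 = 4.
φ(11) = 11 − 1 = 10.
φ(13^2) = 13^2 − 13^1 = 169 − 13 = 156.
Since φ is multiplicative, φ(27885) = 2 · 4 · 10 · 156 = 12480.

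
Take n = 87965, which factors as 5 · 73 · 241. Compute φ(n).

φ(5) = 5 − 1 = 4.
φ(73) = 73 − 1 = 72.
φ(241) = 241 − 1 = 240.
Multiply: 4 · 72 · 240 = 69120.

69120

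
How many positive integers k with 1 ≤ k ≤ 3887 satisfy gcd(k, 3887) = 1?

First factor: 3887 = 13**2 × 23.
φ(3887) = 3887 · (1 − 1/13) · (1 − 1/23)
       = 3887 · 264/299 = 3432.

3432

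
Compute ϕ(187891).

First factor: 187891 = 11 × 19 × 29 × 31.
φ(11) = 11 − 1 = 10.
φ(19) = 19 − 1 = 18.
φ(29) = 29 − 1 = 28.
φ(31) = 31 − 1 = 30.
Multiply: 10 · 18 · 28 · 30 = 151200.

151200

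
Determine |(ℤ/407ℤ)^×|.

Prime factorization: 407 = 11 × 37.
φ(407) = 407 · (1 − 1/11) · (1 − 1/37)
       = 407 · 360/407 = 360.

360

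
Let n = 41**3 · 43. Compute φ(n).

2824080

φ(41^3) = 41^3 − 41^2 = 68921 − 1681 = 67240.
φ(43) = 43 − 1 = 42.
Since φ is multiplicative, φ(2963603) = 67240 · 42 = 2824080.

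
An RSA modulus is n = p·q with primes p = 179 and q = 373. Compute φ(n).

66216

φ(n) = (p − 1)(q − 1) = (179−1)(373−1) = 178·372 = 66216.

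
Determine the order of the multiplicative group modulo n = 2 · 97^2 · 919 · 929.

7932930048

φ(2) = 2 − 1 = 1.
φ(97^2) = 97^2 − 97^1 = 9409 − 97 = 9312.
φ(919) = 919 − 1 = 918.
φ(929) = 929 − 1 = 928.
φ(16065886318) = 1 × 9312 × 918 × 928 = 7932930048.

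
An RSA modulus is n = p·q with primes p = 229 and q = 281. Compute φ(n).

63840

φ(pq) = (p−1)(q−1) = 228 · 280 = 63840.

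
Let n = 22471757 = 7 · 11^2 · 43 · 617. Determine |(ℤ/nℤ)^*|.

17075520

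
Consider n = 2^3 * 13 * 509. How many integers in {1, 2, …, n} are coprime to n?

24384

φ(52936) = 52936 · (1 − 1/2) · (1 − 1/13) · (1 − 1/509)
       = 52936 · 6096/13234 = 24384.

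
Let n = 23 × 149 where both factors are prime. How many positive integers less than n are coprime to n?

φ(23) = 23 − 1 = 22.
φ(149) = 149 − 1 = 148.
Multiply: 22 · 148 = 3256.

3256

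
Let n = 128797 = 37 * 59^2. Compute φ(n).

123192

φ(37) = 37 − 1 = 36.
φ(59^2) = 59^2 − 59^1 = 3481 − 59 = 3422.
Since φ is multiplicative, φ(128797) = 36 · 3422 = 123192.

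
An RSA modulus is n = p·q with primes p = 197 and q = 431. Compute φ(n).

For distinct primes, φ(pq) = (p−1)(q−1) = 196 × 430 = 84280.

84280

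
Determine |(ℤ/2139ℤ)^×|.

1320

First factor: 2139 = 3 · 23 · 31.
φ(2139) = 2139 · (1 − 1/3) · (1 − 1/23) · (1 − 1/31)
       = 2139 · 1320/2139 = 1320.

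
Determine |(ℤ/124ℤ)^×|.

60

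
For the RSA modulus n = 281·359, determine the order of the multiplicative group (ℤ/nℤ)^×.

100240

φ(100879) = 100879 · (1 − 1/281) · (1 − 1/359)
       = 100879 · 100240/100879 = 100240.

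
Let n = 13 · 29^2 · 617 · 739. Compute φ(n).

φ(4985043479) = 4985043479 · (1 − 1/13) · (1 − 1/29) · (1 − 1/617) · (1 − 1/739)
       = 4985043479 · 152748288/171898051 = 4429700352.

4429700352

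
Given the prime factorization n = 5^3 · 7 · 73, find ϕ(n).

φ(5^3) = 5^2·(5−1) = 25·4 = 100.
φ(7) = 7 − 1 = 6.
φ(73) = 73 − 1 = 72.
Multiply: 100 · 6 · 72 = 43200.

43200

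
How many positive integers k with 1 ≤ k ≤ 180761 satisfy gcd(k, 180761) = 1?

Prime factorization: 180761 = 7^3 · 17 · 31.
φ(180761) = 180761 · (1 − 1/7) · (1 − 1/17) · (1 − 1/31)
       = 180761 · 2880/3689 = 141120.

141120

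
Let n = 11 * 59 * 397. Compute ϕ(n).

φ(257653) = 257653 · (1 − 1/11) · (1 − 1/59) · (1 − 1/397)
       = 257653 · 229680/257653 = 229680.

229680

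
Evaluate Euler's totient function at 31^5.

φ(31^5) = 31^4·(31−1) = 923521·30 = 27705630.

27705630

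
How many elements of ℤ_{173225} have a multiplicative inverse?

Prime factorization: 173225 = 5^2 * 13^2 * 41.
φ(173225) = 173225 · (1 − 1/5) · (1 − 1/13) · (1 − 1/41)
       = 173225 · 1920/2665 = 124800.

124800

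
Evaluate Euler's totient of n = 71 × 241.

16800

φ(17111) = 17111 · (1 − 1/71) · (1 − 1/241)
       = 17111 · 16800/17111 = 16800.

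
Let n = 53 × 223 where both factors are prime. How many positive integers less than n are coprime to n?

11544

φ(11819) = 11819 · (1 − 1/53) · (1 − 1/223)
       = 11819 · 11544/11819 = 11544.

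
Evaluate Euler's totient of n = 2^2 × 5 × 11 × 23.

φ(2^2) = 2^1·(2−1) = 2·1 = 2.
φ(5) = 5 − 1 = 4.
φ(11) = 11 − 1 = 10.
φ(23) = 23 − 1 = 22.
Since φ is multiplicative, φ(5060) = 2 · 4 · 10 · 22 = 1760.

1760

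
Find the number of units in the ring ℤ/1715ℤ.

1715 = 5 * 7^3.
φ(1715) = 1715 · (1 − 1/5) · (1 − 1/7)
       = 1715 · 24/35 = 1176.

1176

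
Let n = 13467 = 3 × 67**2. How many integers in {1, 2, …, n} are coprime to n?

φ(3) = 3 − 1 = 2.
φ(67^2) = 67^2 − 67^1 = 4489 − 67 = 4422.
Since φ is multiplicative, φ(13467) = 2 · 4422 = 8844.

8844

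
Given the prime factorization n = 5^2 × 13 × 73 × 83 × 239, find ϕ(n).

337236480

φ(470632825) = 470632825 · (1 − 1/5) · (1 − 1/13) · (1 − 1/73) · (1 − 1/83) · (1 − 1/239)
       = 470632825 · 67447296/94126565 = 337236480.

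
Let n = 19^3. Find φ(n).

φ(6859) = 6859 · (1 − 1/19)
       = 6859 · 18/19 = 6498.

6498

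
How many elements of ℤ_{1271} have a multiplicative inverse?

1200

Factor 1271: 1271 = 31 * 41.
φ(1271) = 1271 · (1 − 1/31) · (1 − 1/41)
       = 1271 · 1200/1271 = 1200.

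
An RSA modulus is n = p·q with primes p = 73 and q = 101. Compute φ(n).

7200

For distinct primes, φ(pq) = (p−1)(q−1) = 72 × 100 = 7200.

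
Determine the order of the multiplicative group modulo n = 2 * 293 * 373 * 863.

φ(2) = 2 − 1 = 1.
φ(293) = 293 − 1 = 292.
φ(373) = 373 − 1 = 372.
φ(863) = 863 − 1 = 862.
Since φ is multiplicative, φ(188632814) = 1 · 292 · 372 · 862 = 93633888.

93633888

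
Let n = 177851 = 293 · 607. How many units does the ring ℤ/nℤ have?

176952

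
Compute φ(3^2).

φ(9) = 9 · (1 − 1/3)
       = 9 · 2/3 = 6.

6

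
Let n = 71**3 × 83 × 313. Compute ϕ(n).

φ(9298169869) = 9298169869 · (1 − 1/71) · (1 − 1/83) · (1 − 1/313)
       = 9298169869 · 1790880/1844509 = 9027826080.

9027826080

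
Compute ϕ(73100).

26880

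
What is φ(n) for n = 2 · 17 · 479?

7648

φ(16286) = 16286 · (1 − 1/2) · (1 − 1/17) · (1 − 1/479)
       = 16286 · 7648/16286 = 7648.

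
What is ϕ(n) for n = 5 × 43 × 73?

φ(5) = 5 − 1 = 4.
φ(43) = 43 − 1 = 42.
φ(73) = 73 − 1 = 72.
Since φ is multiplicative, φ(15695) = 4 · 42 · 72 = 12096.

12096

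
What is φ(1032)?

336

1032 = 2^3 * 3 * 43.
φ(2^3) = 2^2·(2−1) = 4·1 = 4.
φ(3) = 3 − 1 = 2.
φ(43) = 43 − 1 = 42.
φ(1032) = 4 × 2 × 42 = 336.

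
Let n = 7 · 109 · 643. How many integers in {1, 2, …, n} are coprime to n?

416016

φ(490609) = 490609 · (1 − 1/7) · (1 − 1/109) · (1 − 1/643)
       = 490609 · 416016/490609 = 416016.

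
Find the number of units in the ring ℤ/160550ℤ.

160550 = 2 * 5^2 * 13^2 * 19.
φ(2) = 2 − 1 = 1.
φ(5^2) = 5^1·(5−1) = 5·4 = 20.
φ(13^2) = 13^1·(13−1) = 13·12 = 156.
φ(19) = 19 − 1 = 18.
φ(160550) = 1 × 20 × 156 × 18 = 56160.

56160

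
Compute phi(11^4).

13310

φ(11^4) = 11^3·(11−1) = 1331·10 = 13310.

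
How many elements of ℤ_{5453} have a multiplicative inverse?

4320

First factor: 5453 = 7 · 19 · 41.
φ(5453) = 5453 · (1 − 1/7) · (1 − 1/19) · (1 − 1/41)
       = 5453 · 4320/5453 = 4320.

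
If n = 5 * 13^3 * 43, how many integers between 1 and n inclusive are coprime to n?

φ(472355) = 472355 · (1 − 1/5) · (1 − 1/13) · (1 − 1/43)
       = 472355 · 2016/2795 = 340704.

340704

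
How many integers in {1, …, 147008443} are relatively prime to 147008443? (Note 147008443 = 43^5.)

φ(147008443) = 147008443 · (1 − 1/43)
       = 147008443 · 42/43 = 143589642.

143589642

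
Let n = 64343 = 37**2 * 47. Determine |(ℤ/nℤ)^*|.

61272

φ(37^2) = 37^1·(37−1) = 37·36 = 1332.
φ(47) = 47 − 1 = 46.
φ(64343) = 1332 × 46 = 61272.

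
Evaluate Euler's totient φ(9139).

7776

9139 = 13 · 19 · 37.
φ(13) = 13 − 1 = 12.
φ(19) = 19 − 1 = 18.
φ(37) = 37 − 1 = 36.
Multiply: 12 · 18 · 36 = 7776.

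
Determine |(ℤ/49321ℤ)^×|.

45360

49321 = 31 · 37 · 43.
φ(49321) = 49321 · (1 − 1/31) · (1 − 1/37) · (1 − 1/43)
       = 49321 · 45360/49321 = 45360.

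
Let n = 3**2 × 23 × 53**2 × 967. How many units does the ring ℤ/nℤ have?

φ(562274721) = 562274721 · (1 − 1/3) · (1 − 1/23) · (1 − 1/53) · (1 − 1/967)
       = 562274721 · 2210208/3536319 = 351423072.

351423072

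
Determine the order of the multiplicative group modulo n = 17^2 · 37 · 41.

391680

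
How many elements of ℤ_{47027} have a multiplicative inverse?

43200

First factor: 47027 = 31 · 37 · 41.
φ(47027) = 47027 · (1 − 1/31) · (1 − 1/37) · (1 − 1/41)
       = 47027 · 43200/47027 = 43200.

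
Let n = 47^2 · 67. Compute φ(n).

φ(47^2) = 47^2 − 47^1 = 2209 − 47 = 2162.
φ(67) = 67 − 1 = 66.
φ(148003) = 2162 × 66 = 142692.

142692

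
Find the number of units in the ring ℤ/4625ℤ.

4625 = 5**3 × 37.
φ(5^3) = 5^3 − 5^2 = 125 − 25 = 100.
φ(37) = 37 − 1 = 36.
Multiply: 100 · 36 = 3600.

3600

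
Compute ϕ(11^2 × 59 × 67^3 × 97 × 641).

116135615692800

φ(133503162563089) = 133503162563089 · (1 − 1/11) · (1 − 1/59) · (1 − 1/67) · (1 − 1/97) · (1 − 1/641)
       = 133503162563089 · 2351923200/2703642491 = 116135615692800.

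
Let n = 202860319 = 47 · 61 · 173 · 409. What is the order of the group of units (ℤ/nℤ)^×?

193685760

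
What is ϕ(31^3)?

φ(29791) = 29791 · (1 − 1/31)
       = 29791 · 30/31 = 28830.

28830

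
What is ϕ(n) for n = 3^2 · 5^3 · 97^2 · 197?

1095091200

φ(2085269625) = 2085269625 · (1 − 1/3) · (1 − 1/5) · (1 − 1/97) · (1 − 1/197)
       = 2085269625 · 150528/286635 = 1095091200.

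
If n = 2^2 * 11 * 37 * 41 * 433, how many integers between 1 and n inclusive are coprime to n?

φ(28901884) = 28901884 · (1 − 1/2) · (1 − 1/11) · (1 − 1/37) · (1 − 1/41) · (1 − 1/433)
       = 28901884 · 6220800/14450942 = 12441600.

12441600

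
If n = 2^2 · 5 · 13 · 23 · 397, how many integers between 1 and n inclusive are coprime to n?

φ(2374060) = 2374060 · (1 − 1/2) · (1 − 1/5) · (1 − 1/13) · (1 − 1/23) · (1 − 1/397)
       = 2374060 · 418176/1187030 = 836352.

836352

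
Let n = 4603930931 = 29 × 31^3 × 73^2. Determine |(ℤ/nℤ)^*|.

φ(29) = 29 − 1 = 28.
φ(31^3) = 31^3 − 31^2 = 29791 − 961 = 28830.
φ(73^2) = 73^1·(73−1) = 73·72 = 5256.
φ(4603930931) = 28 × 28830 × 5256 = 4242853440.

4242853440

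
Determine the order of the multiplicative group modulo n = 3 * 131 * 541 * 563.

78904800

φ(3) = 3 − 1 = 2.
φ(131) = 131 − 1 = 130.
φ(541) = 541 − 1 = 540.
φ(563) = 563 − 1 = 562.
φ(119701119) = 2 × 130 × 540 × 562 = 78904800.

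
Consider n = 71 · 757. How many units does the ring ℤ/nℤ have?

52920

φ(53747) = 53747 · (1 − 1/71) · (1 − 1/757)
       = 53747 · 52920/53747 = 52920.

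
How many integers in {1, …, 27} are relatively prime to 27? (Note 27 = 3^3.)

φ(3^3) = 3^2·(3−1) = 9·2 = 18.

18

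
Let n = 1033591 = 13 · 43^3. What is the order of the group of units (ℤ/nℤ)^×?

φ(13) = 13 − 1 = 12.
φ(43^3) = 43^3 − 43^2 = 79507 − 1849 = 77658.
φ(1033591) = 12 × 77658 = 931896.

931896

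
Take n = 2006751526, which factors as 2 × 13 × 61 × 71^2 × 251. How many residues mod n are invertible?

φ(2006751526) = 2006751526 · (1 − 1/2) · (1 − 1/13) · (1 − 1/61) · (1 − 1/71) · (1 − 1/251)
       = 2006751526 · 12600000/28264106 = 894600000.

894600000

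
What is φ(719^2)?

516242

φ(516961) = 516961 · (1 − 1/719)
       = 516961 · 718/719 = 516242.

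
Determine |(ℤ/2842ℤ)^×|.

Factor 2842: 2842 = 2 * 7^2 * 29.
φ(2842) = 2842 · (1 − 1/2) · (1 − 1/7) · (1 − 1/29)
       = 2842 · 168/406 = 1176.

1176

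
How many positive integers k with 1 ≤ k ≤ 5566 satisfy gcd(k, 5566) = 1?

Prime factorization: 5566 = 2 * 11**2 * 23.
φ(2) = 2 − 1 = 1.
φ(11^2) = 11^1·(11−1) = 11·10 = 110.
φ(23) = 23 − 1 = 22.
Multiply: 1 · 110 · 22 = 2420.

2420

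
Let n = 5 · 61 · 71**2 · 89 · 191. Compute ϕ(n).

19943616000

φ(26136047495) = 26136047495 · (1 − 1/5) · (1 − 1/61) · (1 − 1/71) · (1 − 1/89) · (1 − 1/191)
       = 26136047495 · 280896000/368113345 = 19943616000.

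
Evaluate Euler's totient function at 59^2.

3422

φ(3481) = 3481 · (1 − 1/59)
       = 3481 · 58/59 = 3422.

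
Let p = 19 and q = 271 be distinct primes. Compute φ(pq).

4860

φ(5149) = 5149 · (1 − 1/19) · (1 − 1/271)
       = 5149 · 4860/5149 = 4860.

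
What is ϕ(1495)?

Prime factorization: 1495 = 5 * 13 * 23.
φ(1495) = 1495 · (1 − 1/5) · (1 − 1/13) · (1 − 1/23)
       = 1495 · 1056/1495 = 1056.

1056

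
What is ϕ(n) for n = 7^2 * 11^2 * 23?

101640

φ(7^2) = 7^2 − 7^1 = 49 − 7 = 42.
φ(11^2) = 11^1·(11−1) = 11·10 = 110.
φ(23) = 23 − 1 = 22.
φ(136367) = 42 × 110 × 22 = 101640.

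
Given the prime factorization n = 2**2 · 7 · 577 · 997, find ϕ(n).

φ(16107532) = 16107532 · (1 − 1/2) · (1 − 1/7) · (1 − 1/577) · (1 − 1/997)
       = 16107532 · 3442176/8053766 = 6884352.

6884352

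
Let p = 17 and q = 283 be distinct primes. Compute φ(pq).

4512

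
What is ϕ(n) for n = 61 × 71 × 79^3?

2044551600

φ(2135351909) = 2135351909 · (1 − 1/61) · (1 − 1/71) · (1 − 1/79)
       = 2135351909 · 327600/342149 = 2044551600.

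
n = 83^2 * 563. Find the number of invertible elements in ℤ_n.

3824972

φ(3878507) = 3878507 · (1 − 1/83) · (1 − 1/563)
       = 3878507 · 46084/46729 = 3824972.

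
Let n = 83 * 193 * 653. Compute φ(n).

10265088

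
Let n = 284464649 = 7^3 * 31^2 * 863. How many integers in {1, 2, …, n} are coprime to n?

φ(7^3) = 7^2·(7−1) = 49·6 = 294.
φ(31^2) = 31^1·(31−1) = 31·30 = 930.
φ(863) = 863 − 1 = 862.
Multiply: 294 · 930 · 862 = 235688040.

235688040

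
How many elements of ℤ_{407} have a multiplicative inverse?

407 = 11 · 37.
φ(11) = 11 − 1 = 10.
φ(37) = 37 − 1 = 36.
φ(407) = 10 × 36 = 360.

360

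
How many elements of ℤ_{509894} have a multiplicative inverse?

194040

First factor: 509894 = 2 · 7^2 · 11^2 · 43.
φ(2) = 2 − 1 = 1.
φ(7^2) = 7^1·(7−1) = 7·6 = 42.
φ(11^2) = 11^1·(11−1) = 11·10 = 110.
φ(43) = 43 − 1 = 42.
φ(509894) = 1 × 42 × 110 × 42 = 194040.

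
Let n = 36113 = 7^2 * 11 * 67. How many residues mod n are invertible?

φ(36113) = 36113 · (1 − 1/7) · (1 − 1/11) · (1 − 1/67)
       = 36113 · 3960/5159 = 27720.

27720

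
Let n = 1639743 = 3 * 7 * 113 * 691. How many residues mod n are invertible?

φ(1639743) = 1639743 · (1 − 1/3) · (1 − 1/7) · (1 − 1/113) · (1 − 1/691)
       = 1639743 · 927360/1639743 = 927360.

927360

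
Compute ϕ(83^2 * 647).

φ(4457183) = 4457183 · (1 − 1/83) · (1 − 1/647)
       = 4457183 · 52972/53701 = 4396676.

4396676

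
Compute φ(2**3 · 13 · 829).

39744

φ(86216) = 86216 · (1 − 1/2) · (1 − 1/13) · (1 − 1/829)
       = 86216 · 9936/21554 = 39744.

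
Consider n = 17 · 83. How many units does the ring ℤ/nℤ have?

1312

φ(1411) = 1411 · (1 − 1/17) · (1 − 1/83)
       = 1411 · 1312/1411 = 1312.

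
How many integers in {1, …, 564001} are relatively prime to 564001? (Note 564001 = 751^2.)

563250

φ(564001) = 564001 · (1 − 1/751)
       = 564001 · 750/751 = 563250.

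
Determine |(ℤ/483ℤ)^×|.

264

Prime factorization: 483 = 3 · 7 · 23.
φ(483) = 483 · (1 − 1/3) · (1 − 1/7) · (1 − 1/23)
       = 483 · 264/483 = 264.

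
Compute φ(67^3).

φ(67^3) = 67^3 − 67^2 = 300763 − 4489 = 296274.

296274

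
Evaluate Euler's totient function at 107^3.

1213594

φ(107^3) = 107^3 − 107^2 = 1225043 − 11449 = 1213594.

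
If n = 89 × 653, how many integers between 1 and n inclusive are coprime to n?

φ(58117) = 58117 · (1 − 1/89) · (1 − 1/653)
       = 58117 · 57376/58117 = 57376.

57376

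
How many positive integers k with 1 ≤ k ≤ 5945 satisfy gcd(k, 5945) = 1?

4480

Prime factorization: 5945 = 5 * 29 * 41.
φ(5945) = 5945 · (1 − 1/5) · (1 − 1/29) · (1 − 1/41)
       = 5945 · 4480/5945 = 4480.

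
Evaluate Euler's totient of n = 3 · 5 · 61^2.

φ(3) = 3 − 1 = 2.
φ(5) = 5 − 1 = 4.
φ(61^2) = 61^1·(61−1) = 61·60 = 3660.
Since φ is multiplicative, φ(55815) = 2 · 4 · 3660 = 29280.

29280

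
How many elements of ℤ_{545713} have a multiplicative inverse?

Factor 545713: 545713 = 7^3 · 37 · 43.
φ(545713) = 545713 · (1 − 1/7) · (1 − 1/37) · (1 − 1/43)
       = 545713 · 9072/11137 = 444528.

444528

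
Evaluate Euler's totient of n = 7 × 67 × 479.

φ(7) = 7 − 1 = 6.
φ(67) = 67 − 1 = 66.
φ(479) = 479 − 1 = 478.
Multiply: 6 · 66 · 478 = 189288.

189288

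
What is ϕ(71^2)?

φ(71^2) = 71^1·(71−1) = 71·70 = 4970.

4970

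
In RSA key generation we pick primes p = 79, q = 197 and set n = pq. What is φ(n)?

φ(15563) = 15563 · (1 − 1/79) · (1 − 1/197)
       = 15563 · 15288/15563 = 15288.

15288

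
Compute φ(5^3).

100

φ(5^3) = 5^3 − 5^2 = 125 − 25 = 100.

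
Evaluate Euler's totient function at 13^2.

φ(13^2) = 13^2 − 13^1 = 169 − 13 = 156.

156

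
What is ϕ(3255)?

1440

Factor 3255: 3255 = 3 × 5 × 7 × 31.
φ(3255) = 3255 · (1 − 1/3) · (1 − 1/5) · (1 − 1/7) · (1 − 1/31)
       = 3255 · 1440/3255 = 1440.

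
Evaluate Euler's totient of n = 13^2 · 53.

8112

φ(8957) = 8957 · (1 − 1/13) · (1 − 1/53)
       = 8957 · 624/689 = 8112.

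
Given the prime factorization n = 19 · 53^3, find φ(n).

φ(2828663) = 2828663 · (1 − 1/19) · (1 − 1/53)
       = 2828663 · 936/1007 = 2629224.

2629224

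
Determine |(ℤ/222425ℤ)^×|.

144000

Prime factorization: 222425 = 5**2 * 7 * 31 * 41.
φ(5^2) = 5^1·(5−1) = 5·4 = 20.
φ(7) = 7 − 1 = 6.
φ(31) = 31 − 1 = 30.
φ(41) = 41 − 1 = 40.
φ(222425) = 20 × 6 × 30 × 40 = 144000.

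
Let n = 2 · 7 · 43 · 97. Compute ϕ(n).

24192

φ(2) = 2 − 1 = 1.
φ(7) = 7 − 1 = 6.
φ(43) = 43 − 1 = 42.
φ(97) = 97 − 1 = 96.
φ(58394) = 1 × 6 × 42 × 96 = 24192.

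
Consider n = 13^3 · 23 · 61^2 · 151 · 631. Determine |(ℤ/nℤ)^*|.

15431335920000

φ(17915291109131) = 17915291109131 · (1 − 1/13) · (1 − 1/23) · (1 − 1/61) · (1 − 1/151) · (1 − 1/631)
       = 17915291109131 · 1496880000/1737830159 = 15431335920000.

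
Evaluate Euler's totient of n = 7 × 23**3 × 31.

2094840

φ(7) = 7 − 1 = 6.
φ(23^3) = 23^2·(23−1) = 529·22 = 11638.
φ(31) = 31 − 1 = 30.
φ(2640239) = 6 × 11638 × 30 = 2094840.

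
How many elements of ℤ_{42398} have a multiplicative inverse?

42398 = 2 · 17 · 29 · 43.
φ(42398) = 42398 · (1 − 1/2) · (1 − 1/17) · (1 − 1/29) · (1 − 1/43)
       = 42398 · 18816/42398 = 18816.

18816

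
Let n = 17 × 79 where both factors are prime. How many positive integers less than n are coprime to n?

φ(pq) = (p−1)(q−1) = 16 · 78 = 1248.

1248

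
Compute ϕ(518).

First factor: 518 = 2 · 7 · 37.
φ(2) = 2 − 1 = 1.
φ(7) = 7 − 1 = 6.
φ(37) = 37 − 1 = 36.
Multiply: 1 · 6 · 36 = 216.

216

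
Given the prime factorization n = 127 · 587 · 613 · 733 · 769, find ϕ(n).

25403402207232

φ(127) = 127 − 1 = 126.
φ(587) = 587 − 1 = 586.
φ(613) = 613 − 1 = 612.
φ(733) = 733 − 1 = 732.
φ(769) = 769 − 1 = 768.
Since φ is multiplicative, φ(25759214240549) = 126 · 586 · 612 · 732 · 768 = 25403402207232.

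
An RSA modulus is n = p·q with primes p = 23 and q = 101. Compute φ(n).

φ(n) = (p − 1)(q − 1) = (23−1)(101−1) = 22·100 = 2200.

2200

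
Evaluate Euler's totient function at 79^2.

6162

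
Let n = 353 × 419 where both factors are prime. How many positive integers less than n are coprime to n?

φ(n) = (p − 1)(q − 1) = (353−1)(419−1) = 352·418 = 147136.

147136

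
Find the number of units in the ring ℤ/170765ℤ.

107520

Factor 170765: 170765 = 5 * 7^2 * 17 * 41.
φ(170765) = 170765 · (1 − 1/5) · (1 − 1/7) · (1 − 1/17) · (1 − 1/41)
       = 170765 · 15360/24395 = 107520.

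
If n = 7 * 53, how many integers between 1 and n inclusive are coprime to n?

φ(371) = 371 · (1 − 1/7) · (1 − 1/53)
       = 371 · 312/371 = 312.

312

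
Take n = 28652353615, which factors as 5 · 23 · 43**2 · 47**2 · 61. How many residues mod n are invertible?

20616140160

φ(28652353615) = 28652353615 · (1 − 1/5) · (1 − 1/23) · (1 − 1/43) · (1 − 1/47) · (1 − 1/61)
       = 28652353615 · 10200960/14177315 = 20616140160.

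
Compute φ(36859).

Prime factorization: 36859 = 29 × 31 × 41.
φ(36859) = 36859 · (1 − 1/29) · (1 − 1/31) · (1 − 1/41)
       = 36859 · 33600/36859 = 33600.

33600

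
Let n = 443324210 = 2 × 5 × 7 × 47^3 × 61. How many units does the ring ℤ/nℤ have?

φ(443324210) = 443324210 · (1 − 1/2) · (1 − 1/5) · (1 − 1/7) · (1 − 1/47) · (1 − 1/61)
       = 443324210 · 66240/200690 = 146324160.

146324160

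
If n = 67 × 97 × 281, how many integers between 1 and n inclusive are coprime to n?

1774080

φ(67) = 67 − 1 = 66.
φ(97) = 97 − 1 = 96.
φ(281) = 281 − 1 = 280.
Since φ is multiplicative, φ(1826219) = 66 · 96 · 280 = 1774080.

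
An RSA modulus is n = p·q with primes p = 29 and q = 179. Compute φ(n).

For distinct primes, φ(pq) = (p−1)(q−1) = 28 × 178 = 4984.

4984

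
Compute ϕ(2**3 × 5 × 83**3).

9038368

φ(22871480) = 22871480 · (1 − 1/2) · (1 − 1/5) · (1 − 1/83)
       = 22871480 · 328/830 = 9038368.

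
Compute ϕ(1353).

First factor: 1353 = 3 · 11 · 41.
φ(1353) = 1353 · (1 − 1/3) · (1 − 1/11) · (1 − 1/41)
       = 1353 · 800/1353 = 800.

800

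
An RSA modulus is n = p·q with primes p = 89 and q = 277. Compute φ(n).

24288

φ(n) = (p − 1)(q − 1) = (89−1)(277−1) = 88·276 = 24288.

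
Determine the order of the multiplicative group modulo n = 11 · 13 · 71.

8400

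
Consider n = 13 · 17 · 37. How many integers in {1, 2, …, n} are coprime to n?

6912

φ(13) = 13 − 1 = 12.
φ(17) = 17 − 1 = 16.
φ(37) = 37 − 1 = 36.
Since φ is multiplicative, φ(8177) = 12 · 16 · 36 = 6912.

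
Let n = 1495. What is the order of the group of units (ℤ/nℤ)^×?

1056

1495 = 5 × 13 × 23.
φ(5) = 5 − 1 = 4.
φ(13) = 13 − 1 = 12.
φ(23) = 23 − 1 = 22.
φ(1495) = 4 × 12 × 22 = 1056.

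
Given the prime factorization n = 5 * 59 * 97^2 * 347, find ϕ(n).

747492864

φ(963152285) = 963152285 · (1 − 1/5) · (1 − 1/59) · (1 − 1/97) · (1 − 1/347)
       = 963152285 · 7706112/9929405 = 747492864.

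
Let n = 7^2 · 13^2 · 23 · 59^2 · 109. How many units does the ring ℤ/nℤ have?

φ(7^2) = 7^2 − 7^1 = 49 − 7 = 42.
φ(13^2) = 13^1·(13−1) = 13·12 = 156.
φ(23) = 23 − 1 = 22.
φ(59^2) = 59^2 − 59^1 = 3481 − 59 = 3422.
φ(109) = 109 − 1 = 108.
Since φ is multiplicative, φ(72267185627) = 42 · 156 · 22 · 3422 · 108 = 53272162944.

53272162944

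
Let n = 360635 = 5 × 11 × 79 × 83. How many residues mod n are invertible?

255840

φ(360635) = 360635 · (1 − 1/5) · (1 − 1/11) · (1 − 1/79) · (1 − 1/83)
       = 360635 · 255840/360635 = 255840.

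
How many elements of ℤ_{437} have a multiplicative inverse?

396

First factor: 437 = 19 * 23.
φ(19) = 19 − 1 = 18.
φ(23) = 23 − 1 = 22.
Since φ is multiplicative, φ(437) = 18 · 22 = 396.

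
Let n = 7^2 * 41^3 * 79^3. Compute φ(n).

1374756495840

φ(1665056305031) = 1665056305031 · (1 − 1/7) · (1 − 1/41) · (1 − 1/79)
       = 1665056305031 · 18720/22673 = 1374756495840.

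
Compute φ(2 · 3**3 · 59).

1044

φ(3186) = 3186 · (1 − 1/2) · (1 − 1/3) · (1 − 1/59)
       = 3186 · 116/354 = 1044.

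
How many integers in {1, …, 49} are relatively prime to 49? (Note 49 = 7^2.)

42

φ(7^2) = 7^2 − 7^1 = 49 − 7 = 42.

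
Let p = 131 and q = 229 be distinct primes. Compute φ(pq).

29640

φ(n) = (p − 1)(q − 1) = (131−1)(229−1) = 130·228 = 29640.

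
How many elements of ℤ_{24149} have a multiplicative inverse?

First factor: 24149 = 19 · 31 · 41.
φ(19) = 19 − 1 = 18.
φ(31) = 31 − 1 = 30.
φ(41) = 41 − 1 = 40.
φ(24149) = 18 × 30 × 40 = 21600.

21600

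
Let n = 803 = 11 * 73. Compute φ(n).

φ(803) = 803 · (1 − 1/11) · (1 − 1/73)
       = 803 · 720/803 = 720.

720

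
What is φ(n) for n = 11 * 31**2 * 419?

φ(4429249) = 4429249 · (1 − 1/11) · (1 − 1/31) · (1 − 1/419)
       = 4429249 · 125400/142879 = 3887400.

3887400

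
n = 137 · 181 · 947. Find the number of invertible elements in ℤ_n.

φ(137) = 137 − 1 = 136.
φ(181) = 181 − 1 = 180.
φ(947) = 947 − 1 = 946.
Since φ is multiplicative, φ(23482759) = 136 · 180 · 946 = 23158080.

23158080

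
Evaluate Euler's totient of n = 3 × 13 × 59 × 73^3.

534093696

φ(895128117) = 895128117 · (1 − 1/3) · (1 − 1/13) · (1 − 1/59) · (1 − 1/73)
       = 895128117 · 100224/167973 = 534093696.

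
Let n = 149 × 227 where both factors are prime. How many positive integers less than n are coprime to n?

φ(149) = 149 − 1 = 148.
φ(227) = 227 − 1 = 226.
Since φ is multiplicative, φ(33823) = 148 · 226 = 33448.

33448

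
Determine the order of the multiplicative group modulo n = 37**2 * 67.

87912

φ(37^2) = 37^2 − 37^1 = 1369 − 37 = 1332.
φ(67) = 67 − 1 = 66.
φ(91723) = 1332 × 66 = 87912.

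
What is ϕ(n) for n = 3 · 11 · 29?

φ(3) = 3 − 1 = 2.
φ(11) = 11 − 1 = 10.
φ(29) = 29 − 1 = 28.
Since φ is multiplicative, φ(957) = 2 · 10 · 28 = 560.

560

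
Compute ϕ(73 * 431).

φ(31463) = 31463 · (1 − 1/73) · (1 − 1/431)
       = 31463 · 30960/31463 = 30960.

30960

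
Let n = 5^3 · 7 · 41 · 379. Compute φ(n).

9072000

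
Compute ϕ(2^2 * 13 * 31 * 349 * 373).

93208320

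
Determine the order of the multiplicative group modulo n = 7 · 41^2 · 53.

511680

φ(623651) = 623651 · (1 − 1/7) · (1 − 1/41) · (1 − 1/53)
       = 623651 · 12480/15211 = 511680.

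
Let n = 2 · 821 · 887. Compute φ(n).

726520

φ(2) = 2 − 1 = 1.
φ(821) = 821 − 1 = 820.
φ(887) = 887 − 1 = 886.
Multiply: 1 · 820 · 886 = 726520.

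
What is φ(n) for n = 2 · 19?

φ(2) = 2 − 1 = 1.
φ(19) = 19 − 1 = 18.
Multiply: 1 · 18 = 18.

18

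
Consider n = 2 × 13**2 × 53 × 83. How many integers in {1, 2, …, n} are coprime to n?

665184

φ(2) = 2 − 1 = 1.
φ(13^2) = 13^1·(13−1) = 13·12 = 156.
φ(53) = 53 − 1 = 52.
φ(83) = 83 − 1 = 82.
Since φ is multiplicative, φ(1486862) = 1 · 156 · 52 · 82 = 665184.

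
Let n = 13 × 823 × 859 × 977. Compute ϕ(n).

φ(8979060857) = 8979060857 · (1 − 1/13) · (1 − 1/823) · (1 − 1/859) · (1 − 1/977)
       = 8979060857 · 8260192512/8979060857 = 8260192512.

8260192512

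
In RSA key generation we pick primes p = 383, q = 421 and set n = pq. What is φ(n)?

φ(383) = 383 − 1 = 382.
φ(421) = 421 − 1 = 420.
Multiply: 382 · 420 = 160440.

160440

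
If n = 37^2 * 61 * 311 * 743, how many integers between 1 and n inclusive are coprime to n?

φ(19296675157) = 19296675157 · (1 − 1/37) · (1 − 1/61) · (1 − 1/311) · (1 − 1/743)
       = 19296675157 · 496843200/521531761 = 18383198400.

18383198400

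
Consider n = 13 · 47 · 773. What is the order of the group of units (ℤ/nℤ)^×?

426144

φ(472303) = 472303 · (1 − 1/13) · (1 − 1/47) · (1 − 1/773)
       = 472303 · 426144/472303 = 426144.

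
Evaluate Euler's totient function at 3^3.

18

φ(3^3) = 3^3 − 3^2 = 27 − 9 = 18.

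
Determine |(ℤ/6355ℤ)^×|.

4800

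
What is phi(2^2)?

2

φ(4) = 4 · (1 − 1/2)
       = 4 · 1/2 = 2.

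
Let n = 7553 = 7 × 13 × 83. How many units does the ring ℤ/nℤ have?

φ(7) = 7 − 1 = 6.
φ(13) = 13 − 1 = 12.
φ(83) = 83 − 1 = 82.
Multiply: 6 · 12 · 82 = 5904.

5904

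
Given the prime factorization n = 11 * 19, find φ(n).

φ(209) = 209 · (1 − 1/11) · (1 − 1/19)
       = 209 · 180/209 = 180.

180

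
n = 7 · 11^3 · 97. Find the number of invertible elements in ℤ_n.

696960

φ(903749) = 903749 · (1 − 1/7) · (1 − 1/11) · (1 − 1/97)
       = 903749 · 5760/7469 = 696960.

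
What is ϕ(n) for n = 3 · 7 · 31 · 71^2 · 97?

171763200

φ(318324027) = 318324027 · (1 − 1/3) · (1 − 1/7) · (1 − 1/31) · (1 − 1/71) · (1 − 1/97)
       = 318324027 · 2419200/4483437 = 171763200.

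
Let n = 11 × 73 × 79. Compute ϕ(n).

φ(63437) = 63437 · (1 − 1/11) · (1 − 1/73) · (1 − 1/79)
       = 63437 · 56160/63437 = 56160.

56160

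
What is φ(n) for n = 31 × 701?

φ(31) = 31 − 1 = 30.
φ(701) = 701 − 1 = 700.
Multiply: 30 · 700 = 21000.

21000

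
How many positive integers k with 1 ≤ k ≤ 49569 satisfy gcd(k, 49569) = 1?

Factor 49569: 49569 = 3 · 13 · 31 · 41.
φ(49569) = 49569 · (1 − 1/3) · (1 − 1/13) · (1 − 1/31) · (1 − 1/41)
       = 49569 · 28800/49569 = 28800.

28800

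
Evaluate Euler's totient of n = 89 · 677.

59488

φ(60253) = 60253 · (1 − 1/89) · (1 − 1/677)
       = 60253 · 59488/60253 = 59488.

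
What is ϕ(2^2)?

2

φ(2^2) = 2^1·(2−1) = 2·1 = 2.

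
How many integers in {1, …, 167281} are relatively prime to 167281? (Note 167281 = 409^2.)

166872

φ(167281) = 167281 · (1 − 1/409)
       = 167281 · 408/409 = 166872.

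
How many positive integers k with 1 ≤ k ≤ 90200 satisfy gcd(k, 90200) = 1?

First factor: 90200 = 2^3 · 5^2 · 11 · 41.
φ(90200) = 90200 · (1 − 1/2) · (1 − 1/5) · (1 − 1/11) · (1 − 1/41)
       = 90200 · 1600/4510 = 32000.

32000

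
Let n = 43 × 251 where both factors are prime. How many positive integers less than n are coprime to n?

10500

For distinct primes, φ(pq) = (p−1)(q−1) = 42 × 250 = 10500.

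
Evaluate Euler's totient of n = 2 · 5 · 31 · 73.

φ(22630) = 22630 · (1 − 1/2) · (1 − 1/5) · (1 − 1/31) · (1 − 1/73)
       = 22630 · 8640/22630 = 8640.

8640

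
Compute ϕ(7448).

First factor: 7448 = 2**3 * 7**2 * 19.
φ(2^3) = 2^2·(2−1) = 4·1 = 4.
φ(7^2) = 7^1·(7−1) = 7·6 = 42.
φ(19) = 19 − 1 = 18.
Multiply: 4 · 42 · 18 = 3024.

3024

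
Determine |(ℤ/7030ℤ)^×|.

2592

Factor 7030: 7030 = 2 · 5 · 19 · 37.
φ(7030) = 7030 · (1 − 1/2) · (1 − 1/5) · (1 − 1/19) · (1 − 1/37)
       = 7030 · 2592/7030 = 2592.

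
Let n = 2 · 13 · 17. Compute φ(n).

192

φ(442) = 442 · (1 − 1/2) · (1 − 1/13) · (1 − 1/17)
       = 442 · 192/442 = 192.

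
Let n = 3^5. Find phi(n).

162

φ(3^5) = 3^4·(3−1) = 81·2 = 162.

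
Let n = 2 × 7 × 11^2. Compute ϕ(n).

660

φ(1694) = 1694 · (1 − 1/2) · (1 − 1/7) · (1 − 1/11)
       = 1694 · 60/154 = 660.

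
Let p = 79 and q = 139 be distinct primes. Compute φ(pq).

10764

φ(pq) = (p−1)(q−1) = 78 · 138 = 10764.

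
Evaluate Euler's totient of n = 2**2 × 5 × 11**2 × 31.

φ(75020) = 75020 · (1 − 1/2) · (1 − 1/5) · (1 − 1/11) · (1 − 1/31)
       = 75020 · 1200/3410 = 26400.

26400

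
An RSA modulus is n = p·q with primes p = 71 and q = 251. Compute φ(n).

17500

For distinct primes, φ(pq) = (p−1)(q−1) = 70 × 250 = 17500.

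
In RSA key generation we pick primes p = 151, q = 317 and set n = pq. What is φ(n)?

47400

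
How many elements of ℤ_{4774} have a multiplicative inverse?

Factor 4774: 4774 = 2 × 7 × 11 × 31.
φ(2) = 2 − 1 = 1.
φ(7) = 7 − 1 = 6.
φ(11) = 11 − 1 = 10.
φ(31) = 31 − 1 = 30.
φ(4774) = 1 × 6 × 10 × 30 = 1800.

1800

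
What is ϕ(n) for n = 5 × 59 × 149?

φ(5) = 5 − 1 = 4.
φ(59) = 59 − 1 = 58.
φ(149) = 149 − 1 = 148.
Multiply: 4 · 58 · 148 = 34336.

34336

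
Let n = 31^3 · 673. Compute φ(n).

φ(31^3) = 31^3 − 31^2 = 29791 − 961 = 28830.
φ(673) = 673 − 1 = 672.
φ(20049343) = 28830 × 672 = 19373760.

19373760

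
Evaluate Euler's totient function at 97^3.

903264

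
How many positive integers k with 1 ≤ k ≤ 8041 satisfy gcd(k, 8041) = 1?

6720

Prime factorization: 8041 = 11 × 17 × 43.
φ(8041) = 8041 · (1 − 1/11) · (1 − 1/17) · (1 − 1/43)
       = 8041 · 6720/8041 = 6720.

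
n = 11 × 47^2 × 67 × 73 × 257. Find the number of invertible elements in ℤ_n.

φ(11) = 11 − 1 = 10.
φ(47^2) = 47^2 − 47^1 = 2209 − 47 = 2162.
φ(67) = 67 − 1 = 66.
φ(73) = 73 − 1 = 72.
φ(257) = 257 − 1 = 256.
Since φ is multiplicative, φ(30543527113) = 10 · 2162 · 66 · 72 · 256 = 26300989440.

26300989440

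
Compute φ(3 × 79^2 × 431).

5299320

φ(3) = 3 − 1 = 2.
φ(79^2) = 79^1·(79−1) = 79·78 = 6162.
φ(431) = 431 − 1 = 430.
Since φ is multiplicative, φ(8069613) = 2 · 6162 · 430 = 5299320.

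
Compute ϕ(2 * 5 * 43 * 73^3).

φ(167277310) = 167277310 · (1 − 1/2) · (1 − 1/5) · (1 − 1/43) · (1 − 1/73)
       = 167277310 · 12096/31390 = 64459584.

64459584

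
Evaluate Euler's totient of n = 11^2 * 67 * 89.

φ(11^2) = 11^1·(11−1) = 11·10 = 110.
φ(67) = 67 − 1 = 66.
φ(89) = 89 − 1 = 88.
Since φ is multiplicative, φ(721523) = 110 · 66 · 88 = 638880.

638880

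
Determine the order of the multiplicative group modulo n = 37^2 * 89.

117216

φ(121841) = 121841 · (1 − 1/37) · (1 − 1/89)
       = 121841 · 3168/3293 = 117216.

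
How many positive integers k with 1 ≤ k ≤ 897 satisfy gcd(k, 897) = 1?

Prime factorization: 897 = 3 * 13 * 23.
φ(897) = 897 · (1 − 1/3) · (1 − 1/13) · (1 − 1/23)
       = 897 · 528/897 = 528.

528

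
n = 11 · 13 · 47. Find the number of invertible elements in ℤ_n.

φ(11) = 11 − 1 = 10.
φ(13) = 13 − 1 = 12.
φ(47) = 47 − 1 = 46.
φ(6721) = 10 × 12 × 46 = 5520.

5520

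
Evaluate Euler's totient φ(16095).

Factor 16095: 16095 = 3 × 5 × 29 × 37.
φ(3) = 3 − 1 = 2.
φ(5) = 5 − 1 = 4.
φ(29) = 29 − 1 = 28.
φ(37) = 37 − 1 = 36.
Multiply: 2 · 4 · 28 · 36 = 8064.

8064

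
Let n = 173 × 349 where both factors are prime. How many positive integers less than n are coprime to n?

59856

φ(n) = (p − 1)(q − 1) = (173−1)(349−1) = 172·348 = 59856.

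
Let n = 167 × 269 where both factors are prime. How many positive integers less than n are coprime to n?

44488

For distinct primes, φ(pq) = (p−1)(q−1) = 166 × 268 = 44488.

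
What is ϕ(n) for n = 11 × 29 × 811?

φ(258709) = 258709 · (1 − 1/11) · (1 − 1/29) · (1 − 1/811)
       = 258709 · 226800/258709 = 226800.

226800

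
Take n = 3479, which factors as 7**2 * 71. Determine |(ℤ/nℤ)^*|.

φ(7^2) = 7^2 − 7^1 = 49 − 7 = 42.
φ(71) = 71 − 1 = 70.
Since φ is multiplicative, φ(3479) = 42 · 70 = 2940.

2940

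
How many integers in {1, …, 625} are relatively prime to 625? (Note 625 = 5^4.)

500

φ(5^4) = 5^4 − 5^3 = 625 − 125 = 500.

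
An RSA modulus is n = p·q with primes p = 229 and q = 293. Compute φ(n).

φ(n) = (p − 1)(q − 1) = (229−1)(293−1) = 228·292 = 66576.

66576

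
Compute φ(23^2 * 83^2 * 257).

φ(23^2) = 23^1·(23−1) = 23·22 = 506.
φ(83^2) = 83^2 − 83^1 = 6889 − 83 = 6806.
φ(257) = 257 − 1 = 256.
φ(936580217) = 506 × 6806 × 256 = 881622016.

881622016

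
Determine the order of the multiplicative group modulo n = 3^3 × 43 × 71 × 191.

φ(15744321) = 15744321 · (1 − 1/3) · (1 − 1/43) · (1 − 1/71) · (1 − 1/191)
       = 15744321 · 1117200/1749369 = 10054800.

10054800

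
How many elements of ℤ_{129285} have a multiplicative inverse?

First factor: 129285 = 3**2 * 5 * 13**2 * 17.
φ(3^2) = 3^1·(3−1) = 3·2 = 6.
φ(5) = 5 − 1 = 4.
φ(13^2) = 13^2 − 13^1 = 169 − 13 = 156.
φ(17) = 17 − 1 = 16.
φ(129285) = 6 × 4 × 156 × 16 = 59904.

59904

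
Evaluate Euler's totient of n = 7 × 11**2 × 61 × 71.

φ(3668357) = 3668357 · (1 − 1/7) · (1 − 1/11) · (1 − 1/61) · (1 − 1/71)
       = 3668357 · 252000/333487 = 2772000.

2772000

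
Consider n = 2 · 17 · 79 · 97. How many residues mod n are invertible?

119808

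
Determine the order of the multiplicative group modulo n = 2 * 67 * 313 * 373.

φ(2) = 2 − 1 = 1.
φ(67) = 67 − 1 = 66.
φ(313) = 313 − 1 = 312.
φ(373) = 373 − 1 = 372.
φ(15644366) = 1 × 66 × 312 × 372 = 7660224.

7660224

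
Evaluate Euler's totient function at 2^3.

φ(8) = 8 · (1 − 1/2)
       = 8 · 1/2 = 4.

4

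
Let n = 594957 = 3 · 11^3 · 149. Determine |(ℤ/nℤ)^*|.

358160

φ(3) = 3 − 1 = 2.
φ(11^3) = 11^2·(11−1) = 121·10 = 1210.
φ(149) = 149 − 1 = 148.
φ(594957) = 2 × 1210 × 148 = 358160.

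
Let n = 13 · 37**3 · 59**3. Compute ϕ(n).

φ(13) = 13 − 1 = 12.
φ(37^3) = 37^2·(37−1) = 1369·36 = 49284.
φ(59^3) = 59^3 − 59^2 = 205379 − 3481 = 201898.
Since φ is multiplicative, φ(135239812331) = 12 · 49284 · 201898 = 119404092384.

119404092384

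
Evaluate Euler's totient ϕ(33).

20

33 = 3 · 11.
φ(3) = 3 − 1 = 2.
φ(11) = 11 − 1 = 10.
φ(33) = 2 × 10 = 20.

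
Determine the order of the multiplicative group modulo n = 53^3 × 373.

54337296

φ(53^3) = 53^2·(53−1) = 2809·52 = 146068.
φ(373) = 373 − 1 = 372.
φ(55531121) = 146068 × 372 = 54337296.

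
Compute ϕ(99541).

84240

Factor 99541: 99541 = 13**2 · 19 · 31.
φ(13^2) = 13^2 − 13^1 = 169 − 13 = 156.
φ(19) = 19 − 1 = 18.
φ(31) = 31 − 1 = 30.
Multiply: 156 · 18 · 30 = 84240.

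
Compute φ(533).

533 = 13 × 41.
φ(533) = 533 · (1 − 1/13) · (1 − 1/41)
       = 533 · 480/533 = 480.

480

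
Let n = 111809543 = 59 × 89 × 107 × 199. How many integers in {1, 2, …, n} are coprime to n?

107122752

φ(111809543) = 111809543 · (1 − 1/59) · (1 − 1/89) · (1 − 1/107) · (1 − 1/199)
       = 111809543 · 107122752/111809543 = 107122752.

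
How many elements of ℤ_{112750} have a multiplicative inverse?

40000

112750 = 2 × 5**3 × 11 × 41.
φ(2) = 2 − 1 = 1.
φ(5^3) = 5^2·(5−1) = 25·4 = 100.
φ(11) = 11 − 1 = 10.
φ(41) = 41 − 1 = 40.
φ(112750) = 1 × 100 × 10 × 40 = 40000.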